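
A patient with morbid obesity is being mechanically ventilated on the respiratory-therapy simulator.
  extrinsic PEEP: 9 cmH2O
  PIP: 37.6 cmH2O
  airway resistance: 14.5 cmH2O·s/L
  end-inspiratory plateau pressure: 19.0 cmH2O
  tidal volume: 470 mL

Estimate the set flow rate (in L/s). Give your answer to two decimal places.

1.28

flow = (PIP − Pplat) / Raw = 18.6 / 14.5 = 1.283 L/s.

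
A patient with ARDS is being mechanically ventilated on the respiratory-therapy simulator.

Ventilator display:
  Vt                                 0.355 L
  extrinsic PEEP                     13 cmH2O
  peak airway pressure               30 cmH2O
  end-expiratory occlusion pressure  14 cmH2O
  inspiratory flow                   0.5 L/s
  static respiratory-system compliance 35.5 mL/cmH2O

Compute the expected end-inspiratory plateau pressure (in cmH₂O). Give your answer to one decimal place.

24.0

End-expiratory occlusion gives total PEEP = 14 cmH2O (intrinsic PEEP = 14 − 13 = 1). Use total PEEP for the elastic gradient.
Pplat = PEEPtotal + Vt / Cstat = 14 + 355 / 35.5 = 14 + 10.0 = 24.0 cmH2O.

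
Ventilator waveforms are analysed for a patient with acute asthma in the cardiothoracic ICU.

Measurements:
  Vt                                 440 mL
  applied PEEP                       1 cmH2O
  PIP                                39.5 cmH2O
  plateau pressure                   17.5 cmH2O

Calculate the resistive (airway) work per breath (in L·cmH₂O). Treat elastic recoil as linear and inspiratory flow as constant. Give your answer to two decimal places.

9.68

With constant inspiratory flow the resistive pressure is constant at PIP − Pplat = 39.5 − 17.5 = 22.0 cmH2O, so resistive work = 22.0 × 0.440 = 9.68 L·cmH2O.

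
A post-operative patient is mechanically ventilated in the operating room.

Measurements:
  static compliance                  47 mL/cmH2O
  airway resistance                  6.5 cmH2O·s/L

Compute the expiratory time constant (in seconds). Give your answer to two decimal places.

0.31

τ = R × C = 6.5 × 47 mL/cmH2O = 6.5 × 0.047 L/cmH2O = 0.3055 s.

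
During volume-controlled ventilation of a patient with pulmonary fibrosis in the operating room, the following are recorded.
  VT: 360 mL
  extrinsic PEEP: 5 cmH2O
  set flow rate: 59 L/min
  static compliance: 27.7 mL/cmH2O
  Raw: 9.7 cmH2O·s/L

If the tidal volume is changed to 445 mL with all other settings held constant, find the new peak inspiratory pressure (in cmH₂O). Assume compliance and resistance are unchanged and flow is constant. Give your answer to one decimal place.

30.6

Flow: 59 L/min ÷ 60 = 0.9833 L/s.
PIP = Vt/C + R·V̇ + PEEP (constant-flow equation of motion).
Only the elastic term changes: ΔPIP = ΔVt / C = (445 − 360) / 27.7 = 3.069 cmH2O.
Original PIP = 360/27.7 + 9.7×0.9833 + 5 = 27.534 cmH2O; new PIP = 27.534 + (3.069) = 30.603 cmH2O.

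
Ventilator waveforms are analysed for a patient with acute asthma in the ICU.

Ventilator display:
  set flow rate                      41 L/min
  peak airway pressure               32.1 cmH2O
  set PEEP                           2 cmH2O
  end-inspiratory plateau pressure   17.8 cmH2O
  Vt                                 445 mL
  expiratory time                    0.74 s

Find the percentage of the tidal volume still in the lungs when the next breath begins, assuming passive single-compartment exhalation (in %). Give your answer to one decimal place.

Flow: 41 L/min ÷ 60 = 0.6833 L/s.
R = (PIP − Pplat)/V̇ = (32.1 − 17.8) / 0.6833 = 14.3/0.6833 = 20.928 cmH2O·s/L.
C = Vt/(Pplat − PEEP) = 445.0 / (17.8 − 2) = 445.0/15.8 = 28.165 mL/cmH2O.
τ = R × C = 20.928 × 0.02817 L/cmH2O = 0.5895 s.
Fraction remaining at end-expiration = e^(−Te/τ) = e^(−0.74/0.5895) = 0.285 → 28.5%.

28.5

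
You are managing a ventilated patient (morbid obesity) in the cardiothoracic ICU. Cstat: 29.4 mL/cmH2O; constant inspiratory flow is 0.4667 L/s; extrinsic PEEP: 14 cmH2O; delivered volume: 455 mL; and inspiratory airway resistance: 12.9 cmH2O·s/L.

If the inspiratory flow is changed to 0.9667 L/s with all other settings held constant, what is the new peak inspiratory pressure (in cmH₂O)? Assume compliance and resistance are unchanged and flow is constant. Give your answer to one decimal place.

PIP = Vt/C + R·V̇ + PEEP (constant-flow equation of motion).
Only the resistive term changes: ΔPIP = R × ΔV̇ = 12.9 × (0.9667 − 0.4667) = 12.9 × 0.5 = 6.45 cmH2O.
Original PIP = 455/29.4 + 12.9×0.4667 + 14 = 35.497 cmH2O; new PIP = 35.497 + (6.45) = 41.947 cmH2O.

41.9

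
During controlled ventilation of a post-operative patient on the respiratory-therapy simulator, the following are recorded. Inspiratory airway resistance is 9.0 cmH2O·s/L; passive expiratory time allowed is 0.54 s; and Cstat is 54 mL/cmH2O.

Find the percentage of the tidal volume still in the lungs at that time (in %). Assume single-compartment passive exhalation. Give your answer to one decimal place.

32.9

τ = R × C = 9.0 × 54 mL/cmH2O = 9.0 × 0.054 L/cmH2O = 0.486 s.
Passive exhalation: V(t)/V₀ = e^(−t/τ) = e^(−0.54/0.486) = 0.3292.
Fraction remaining = 0.3292 → 32.92%.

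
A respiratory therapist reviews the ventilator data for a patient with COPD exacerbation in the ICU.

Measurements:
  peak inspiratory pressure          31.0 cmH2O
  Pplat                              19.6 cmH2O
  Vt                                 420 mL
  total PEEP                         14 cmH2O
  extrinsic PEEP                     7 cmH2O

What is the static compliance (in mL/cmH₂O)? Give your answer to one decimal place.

End-expiratory occlusion gives total PEEP = 14 cmH2O (intrinsic PEEP = 14 − 7 = 7). Use total PEEP for the elastic gradient.
Cstat = Vt / (Pplat − PEEPtotal) = 420 / (19.6 − 14) = 420 / 5.6 = 75.0 mL/cmH2O.

75.0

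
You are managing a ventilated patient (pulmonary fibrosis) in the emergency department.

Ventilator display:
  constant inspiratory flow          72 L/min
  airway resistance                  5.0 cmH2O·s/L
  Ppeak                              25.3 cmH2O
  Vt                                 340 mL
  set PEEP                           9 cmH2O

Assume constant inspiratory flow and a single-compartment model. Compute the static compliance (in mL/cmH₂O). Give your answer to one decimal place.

33.0

Flow: 72 L/min ÷ 60 = 1.2 L/s.
Equation of motion (constant flow): PIP = Vt/C + R·V̇ + PEEP.
Vt/C = PIP − R·V̇ − PEEP = 25.3 − 5.0×1.2 − 9 = 25.3 − 6.0 − 9 = 10.3 cmH2O.
C = Vt / 10.3 = 340 / 10.3 = 33.01 mL/cmH2O.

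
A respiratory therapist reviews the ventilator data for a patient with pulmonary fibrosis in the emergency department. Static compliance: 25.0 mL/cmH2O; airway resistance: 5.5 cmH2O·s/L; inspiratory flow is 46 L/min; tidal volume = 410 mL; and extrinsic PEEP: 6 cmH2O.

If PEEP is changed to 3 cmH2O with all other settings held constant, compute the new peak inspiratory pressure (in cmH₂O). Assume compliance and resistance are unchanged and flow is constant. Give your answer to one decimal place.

Flow: 46 L/min ÷ 60 = 0.7667 L/s.
PIP = Vt/C + R·V̇ + PEEP (constant-flow equation of motion).
Only the baseline term changes: ΔPIP = ΔPEEP = 3 − 6 = -3.0 cmH2O.
Original PIP = 410/25.0 + 5.5×0.7667 + 6 = 26.617 cmH2O; new PIP = 26.617 + (-3.0) = 23.617 cmH2O.

23.6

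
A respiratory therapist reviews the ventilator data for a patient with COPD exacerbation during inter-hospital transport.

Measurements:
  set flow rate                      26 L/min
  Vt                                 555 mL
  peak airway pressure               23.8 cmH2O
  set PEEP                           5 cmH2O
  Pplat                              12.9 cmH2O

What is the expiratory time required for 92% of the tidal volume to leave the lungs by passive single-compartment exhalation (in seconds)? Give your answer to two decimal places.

4.46

Flow: 26 L/min ÷ 60 = 0.4333 L/s.
R = (PIP − Pplat)/V̇ = (23.8 − 12.9) / 0.4333 = 10.9/0.4333 = 25.156 cmH2O·s/L.
C = Vt/(Pplat − PEEP) = 555.0 / (12.9 − 5) = 555.0/7.9 = 70.253 mL/cmH2O.
τ = R × C = 25.156 × 0.07025 L/cmH2O = 1.767 s.
t = −τ·ln(1 − 0.92) = −1.767·ln(0.08) = 4.463 s.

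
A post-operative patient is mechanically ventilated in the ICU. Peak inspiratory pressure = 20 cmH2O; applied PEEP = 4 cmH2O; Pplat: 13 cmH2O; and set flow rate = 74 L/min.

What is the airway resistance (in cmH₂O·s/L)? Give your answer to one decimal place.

5.7

Flow: 74 L/min ÷ 60 = 1.2333 L/s.
Raw = (PIP − Pplat) / flow = (20 − 13) / 1.2333 = 7.0 / 1.2333 = 5.676 cmH2O·s/L.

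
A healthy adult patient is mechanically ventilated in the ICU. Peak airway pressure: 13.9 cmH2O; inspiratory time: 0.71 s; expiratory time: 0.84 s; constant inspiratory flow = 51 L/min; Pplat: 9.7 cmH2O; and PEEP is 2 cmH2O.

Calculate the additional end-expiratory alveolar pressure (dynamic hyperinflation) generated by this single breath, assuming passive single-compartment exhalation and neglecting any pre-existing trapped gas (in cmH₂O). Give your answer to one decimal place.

0.9

Flow: 51 L/min ÷ 60 = 0.85 L/s.
Vt = flow × Ti = 0.85 L/s × 0.71 s × 1000 mL/L = 603.5 mL.
R = (PIP − Pplat)/V̇ = (13.9 − 9.7) / 0.85 = 4.2/0.85 = 4.941 cmH2O·s/L.
C = Vt/(Pplat − PEEP) = 603.5 / (9.7 − 2) = 603.5/7.7 = 78.377 mL/cmH2O.
τ = R × C = 4.941 × 0.07838 L/cmH2O = 0.3873 s.
Fraction remaining = e^(−Te/τ) = e^(−0.84/0.3873) = 0.1143; trapped volume = 603.5 × 0.1143 = 68.98 mL.
Additional alveolar pressure from trapping ≈ V_trapped / C = 68.98 / 78.377 = 0.8801 cmH2O.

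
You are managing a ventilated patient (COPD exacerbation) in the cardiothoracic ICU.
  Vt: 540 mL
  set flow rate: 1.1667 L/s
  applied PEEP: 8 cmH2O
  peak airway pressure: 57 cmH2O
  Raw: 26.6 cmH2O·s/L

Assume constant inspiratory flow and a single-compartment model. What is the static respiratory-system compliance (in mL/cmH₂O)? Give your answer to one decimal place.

30.1

Equation of motion (constant flow): PIP = Vt/C + R·V̇ + PEEP.
Vt/C = PIP − R·V̇ − PEEP = 57 − 26.6×1.1667 − 8 = 57 − 31.034 − 8 = 17.966 cmH2O.
C = Vt / 17.966 = 540 / 17.966 = 30.057 mL/cmH2O.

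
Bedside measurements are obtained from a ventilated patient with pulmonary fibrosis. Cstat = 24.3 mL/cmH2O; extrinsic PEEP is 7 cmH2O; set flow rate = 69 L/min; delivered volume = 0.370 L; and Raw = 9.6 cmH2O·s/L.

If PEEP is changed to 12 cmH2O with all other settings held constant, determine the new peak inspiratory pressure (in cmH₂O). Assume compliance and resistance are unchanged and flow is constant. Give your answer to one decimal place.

38.3

Flow: 69 L/min ÷ 60 = 1.15 L/s.
PIP = Vt/C + R·V̇ + PEEP (constant-flow equation of motion).
Only the baseline term changes: ΔPIP = ΔPEEP = 12 − 7 = 5.0 cmH2O.
Original PIP = 370/24.3 + 9.6×1.15 + 7 = 33.266 cmH2O; new PIP = 33.266 + (5.0) = 38.266 cmH2O.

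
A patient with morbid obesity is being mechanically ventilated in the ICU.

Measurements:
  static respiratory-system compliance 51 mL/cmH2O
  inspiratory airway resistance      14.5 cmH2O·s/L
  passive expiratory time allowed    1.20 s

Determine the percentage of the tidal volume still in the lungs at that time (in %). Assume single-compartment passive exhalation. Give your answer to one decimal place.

19.7

τ = R × C = 14.5 × 51 mL/cmH2O = 14.5 × 0.051 L/cmH2O = 0.7395 s.
Passive exhalation: V(t)/V₀ = e^(−t/τ) = e^(−1.20/0.7395) = 0.1974.
Fraction remaining = 0.1974 → 19.74%.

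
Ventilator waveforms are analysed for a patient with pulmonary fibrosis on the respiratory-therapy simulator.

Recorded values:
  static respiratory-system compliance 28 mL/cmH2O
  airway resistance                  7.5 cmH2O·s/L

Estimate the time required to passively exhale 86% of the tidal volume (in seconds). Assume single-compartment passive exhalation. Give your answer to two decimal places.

0.41

τ = R × C = 7.5 × 28 mL/cmH2O = 7.5 × 0.028 L/cmH2O = 0.21 s.
Exhaled fraction f = 1 − e^(−t/τ) → t = −τ·ln(1 − f) = −0.21·ln(0.14) = 0.4129 s.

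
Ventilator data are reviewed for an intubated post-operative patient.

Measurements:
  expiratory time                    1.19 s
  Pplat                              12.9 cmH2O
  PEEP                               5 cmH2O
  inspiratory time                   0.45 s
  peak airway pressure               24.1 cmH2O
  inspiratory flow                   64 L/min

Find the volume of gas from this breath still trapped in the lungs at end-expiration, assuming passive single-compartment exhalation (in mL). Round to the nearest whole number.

Flow: 64 L/min ÷ 60 = 1.0667 L/s.
Vt = flow × Ti = 1.0667 L/s × 0.45 s × 1000 mL/L = 480.02 mL.
R = (PIP − Pplat)/V̇ = (24.1 − 12.9) / 1.0667 = 11.2/1.0667 = 10.5 cmH2O·s/L.
C = Vt/(Pplat − PEEP) = 480.02 / (12.9 − 5) = 480.02/7.9 = 60.762 mL/cmH2O.
τ = R × C = 10.5 × 0.06076 L/cmH2O = 0.638 s.
Fraction remaining = e^(−Te/τ) = e^(−1.19/0.638) = 0.1549.
Trapped volume = 480.02 × 0.1549 = 74.355 mL.

74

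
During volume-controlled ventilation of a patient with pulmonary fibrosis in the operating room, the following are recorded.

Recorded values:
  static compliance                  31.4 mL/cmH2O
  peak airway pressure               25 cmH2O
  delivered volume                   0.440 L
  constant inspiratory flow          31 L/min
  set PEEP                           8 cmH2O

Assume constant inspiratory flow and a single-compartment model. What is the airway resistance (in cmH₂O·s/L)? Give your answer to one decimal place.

5.8

Flow: 31 L/min ÷ 60 = 0.5167 L/s.
Equation of motion (constant flow): PIP = Vt/C + R·V̇ + PEEP.
R·V̇ = PIP − Vt/C − PEEP = 25 − 440/31.4 − 8 = 25 − 14.013 − 8 = 2.987 cmH2O.
R = 2.987 / 0.5167 = 5.781 cmH2O·s/L.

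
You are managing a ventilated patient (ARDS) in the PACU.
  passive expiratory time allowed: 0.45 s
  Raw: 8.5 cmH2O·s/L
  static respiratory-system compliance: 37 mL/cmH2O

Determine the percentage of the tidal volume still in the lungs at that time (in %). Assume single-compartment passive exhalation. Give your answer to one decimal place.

τ = R × C = 8.5 × 37 mL/cmH2O = 8.5 × 0.037 L/cmH2O = 0.3145 s.
Passive exhalation: V(t)/V₀ = e^(−t/τ) = e^(−0.45/0.3145) = 0.2391.
Fraction remaining = 0.2391 → 23.91%.

23.9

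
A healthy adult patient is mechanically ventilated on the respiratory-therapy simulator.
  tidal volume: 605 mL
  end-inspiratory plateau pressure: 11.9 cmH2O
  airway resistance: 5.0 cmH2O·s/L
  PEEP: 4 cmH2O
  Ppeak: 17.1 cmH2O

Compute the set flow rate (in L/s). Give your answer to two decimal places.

1.04

flow = (PIP − Pplat) / Raw = 5.2 / 5.0 = 1.04 L/s.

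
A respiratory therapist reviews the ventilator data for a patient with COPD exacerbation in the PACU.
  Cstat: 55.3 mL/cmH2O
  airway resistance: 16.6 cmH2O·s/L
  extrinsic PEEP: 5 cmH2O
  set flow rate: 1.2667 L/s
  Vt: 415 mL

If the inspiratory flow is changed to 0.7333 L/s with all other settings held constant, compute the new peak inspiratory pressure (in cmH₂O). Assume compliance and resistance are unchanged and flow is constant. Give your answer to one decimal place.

PIP = Vt/C + R·V̇ + PEEP (constant-flow equation of motion).
Only the resistive term changes: ΔPIP = R × ΔV̇ = 16.6 × (0.7333 − 1.2667) = 16.6 × -0.5334 = -8.854 cmH2O.
Original PIP = 415/55.3 + 16.6×1.2667 + 5 = 33.532 cmH2O; new PIP = 33.532 + (-8.854) = 24.678 cmH2O.

24.7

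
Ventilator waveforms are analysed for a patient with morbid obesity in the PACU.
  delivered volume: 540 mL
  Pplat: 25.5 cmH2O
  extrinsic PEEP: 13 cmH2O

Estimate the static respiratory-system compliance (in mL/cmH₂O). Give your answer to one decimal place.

Cstat = Vt / (Pplat − PEEP) = 540 / (25.5 − 13) = 540 / 12.5 = 43.2 mL/cmH2O.

43.2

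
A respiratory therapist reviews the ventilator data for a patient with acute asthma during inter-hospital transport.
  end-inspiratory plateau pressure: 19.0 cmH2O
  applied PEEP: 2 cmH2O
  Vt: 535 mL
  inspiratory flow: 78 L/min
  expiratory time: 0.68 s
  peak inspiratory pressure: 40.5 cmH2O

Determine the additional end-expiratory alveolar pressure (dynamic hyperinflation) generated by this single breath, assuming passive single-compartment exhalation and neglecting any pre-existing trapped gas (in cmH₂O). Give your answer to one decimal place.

Flow: 78 L/min ÷ 60 = 1.3 L/s.
R = (PIP − Pplat)/V̇ = (40.5 − 19.0) / 1.3 = 21.5/1.3 = 16.538 cmH2O·s/L.
C = Vt/(Pplat − PEEP) = 535.0 / (19.0 − 2) = 535.0/17.0 = 31.471 mL/cmH2O.
τ = R × C = 16.538 × 0.03147 L/cmH2O = 0.5205 s.
Fraction remaining = e^(−Te/τ) = e^(−0.68/0.5205) = 0.2708; trapped volume = 535.0 × 0.2708 = 144.88 mL.
Additional alveolar pressure from trapping ≈ V_trapped / C = 144.88 / 31.471 = 4.604 cmH2O.

4.6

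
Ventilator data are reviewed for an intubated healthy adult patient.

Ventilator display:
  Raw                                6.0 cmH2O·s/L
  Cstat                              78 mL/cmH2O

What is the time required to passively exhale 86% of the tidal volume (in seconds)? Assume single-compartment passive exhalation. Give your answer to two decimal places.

0.92

τ = R × C = 6.0 × 78 mL/cmH2O = 6.0 × 0.078 L/cmH2O = 0.468 s.
Exhaled fraction f = 1 − e^(−t/τ) → t = −τ·ln(1 − f) = −0.468·ln(0.14) = 0.9201 s.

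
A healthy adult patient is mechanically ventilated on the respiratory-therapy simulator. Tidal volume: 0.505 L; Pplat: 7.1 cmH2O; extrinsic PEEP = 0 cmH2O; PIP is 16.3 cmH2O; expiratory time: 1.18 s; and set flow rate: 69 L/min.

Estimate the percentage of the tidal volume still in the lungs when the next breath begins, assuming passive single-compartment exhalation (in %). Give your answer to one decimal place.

12.6

Flow: 69 L/min ÷ 60 = 1.15 L/s.
R = (PIP − Pplat)/V̇ = (16.3 − 7.1) / 1.15 = 9.2/1.15 = 8.0 cmH2O·s/L.
C = Vt/(Pplat − PEEP) = 505.0 / (7.1 − 0) = 505.0/7.1 = 71.127 mL/cmH2O.
τ = R × C = 8.0 × 0.07113 L/cmH2O = 0.569 s.
Fraction remaining at end-expiration = e^(−Te/τ) = e^(−1.18/0.569) = 0.1257 → 12.57%.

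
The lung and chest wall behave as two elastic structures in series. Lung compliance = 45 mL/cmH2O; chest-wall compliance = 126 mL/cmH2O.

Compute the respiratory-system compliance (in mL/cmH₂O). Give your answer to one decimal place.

33.2

Lung and chest wall are elastances in series: 1/Crs = 1/CL + 1/Ccw.
1/Crs = 1/45 + 1/126 = 0.03016.
Crs = 33.156 mL/cmH2O.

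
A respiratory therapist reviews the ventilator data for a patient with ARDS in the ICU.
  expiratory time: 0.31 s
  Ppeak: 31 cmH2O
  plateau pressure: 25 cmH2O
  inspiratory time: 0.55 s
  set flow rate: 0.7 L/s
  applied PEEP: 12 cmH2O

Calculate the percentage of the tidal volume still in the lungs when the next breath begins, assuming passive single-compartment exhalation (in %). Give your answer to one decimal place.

29.5

Vt = flow × Ti = 0.7 L/s × 0.55 s × 1000 mL/L = 385.0 mL.
R = (PIP − Pplat)/V̇ = (31 − 25) / 0.7 = 6.0/0.7 = 8.571 cmH2O·s/L.
C = Vt/(Pplat − PEEP) = 385.0 / (25 − 12) = 385.0/13.0 = 29.615 mL/cmH2O.
τ = R × C = 8.571 × 0.02962 L/cmH2O = 0.2539 s.
Fraction remaining at end-expiration = e^(−Te/τ) = e^(−0.31/0.2539) = 0.2949 → 29.49%.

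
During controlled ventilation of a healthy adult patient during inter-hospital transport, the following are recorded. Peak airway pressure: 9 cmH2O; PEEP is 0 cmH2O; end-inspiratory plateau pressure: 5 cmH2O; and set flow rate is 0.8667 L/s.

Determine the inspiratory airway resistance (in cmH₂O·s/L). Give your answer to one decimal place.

4.6

Raw = (PIP − Pplat) / flow = (9 − 5) / 0.8667 = 4.0 / 0.8667 = 4.615 cmH2O·s/L.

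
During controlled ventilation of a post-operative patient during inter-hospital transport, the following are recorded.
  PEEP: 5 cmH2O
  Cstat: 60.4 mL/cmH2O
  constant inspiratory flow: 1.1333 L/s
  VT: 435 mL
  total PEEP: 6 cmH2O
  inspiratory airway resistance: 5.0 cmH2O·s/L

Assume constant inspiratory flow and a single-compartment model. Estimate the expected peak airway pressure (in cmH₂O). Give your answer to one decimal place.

Total PEEP = 6 cmH2O (set 5 + intrinsic 1); this is the baseline alveolar pressure.
Equation of motion (constant flow): PIP = Vt/C + R·V̇ + PEEP.
PIP = 435/60.4 + 5.0×1.1333 + 6 = 7.202 + 5.667 + 6 = 18.869 cmH2O.

18.9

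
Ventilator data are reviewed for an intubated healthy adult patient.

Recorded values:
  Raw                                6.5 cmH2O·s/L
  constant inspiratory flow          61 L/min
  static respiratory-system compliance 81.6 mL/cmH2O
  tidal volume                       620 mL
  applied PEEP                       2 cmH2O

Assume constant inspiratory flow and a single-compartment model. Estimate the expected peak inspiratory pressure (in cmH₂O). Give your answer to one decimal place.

Flow: 61 L/min ÷ 60 = 1.0167 L/s.
Equation of motion (constant flow): PIP = Vt/C + R·V̇ + PEEP.
PIP = 620/81.6 + 6.5×1.0167 + 2 = 7.598 + 6.609 + 2 = 16.207 cmH2O.

16.2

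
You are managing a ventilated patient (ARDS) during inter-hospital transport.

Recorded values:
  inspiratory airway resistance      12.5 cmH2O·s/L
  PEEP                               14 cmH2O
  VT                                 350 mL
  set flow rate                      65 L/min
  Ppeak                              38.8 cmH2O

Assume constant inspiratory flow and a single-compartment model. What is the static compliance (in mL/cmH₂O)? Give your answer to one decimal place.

31.1

Flow: 65 L/min ÷ 60 = 1.0833 L/s.
Equation of motion (constant flow): PIP = Vt/C + R·V̇ + PEEP.
Vt/C = PIP − R·V̇ − PEEP = 38.8 − 12.5×1.0833 − 14 = 38.8 − 13.541 − 14 = 11.259 cmH2O.
C = Vt / 11.259 = 350 / 11.259 = 31.086 mL/cmH2O.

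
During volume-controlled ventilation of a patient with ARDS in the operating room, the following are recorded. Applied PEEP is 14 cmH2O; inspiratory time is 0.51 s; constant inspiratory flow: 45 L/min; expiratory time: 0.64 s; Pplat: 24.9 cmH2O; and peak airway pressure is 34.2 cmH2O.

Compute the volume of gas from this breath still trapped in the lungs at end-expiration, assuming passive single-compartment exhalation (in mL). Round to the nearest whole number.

Flow: 45 L/min ÷ 60 = 0.75 L/s.
Vt = flow × Ti = 0.75 L/s × 0.51 s × 1000 mL/L = 382.5 mL.
R = (PIP − Pplat)/V̇ = (34.2 − 24.9) / 0.75 = 9.3/0.75 = 12.4 cmH2O·s/L.
C = Vt/(Pplat − PEEP) = 382.5 / (24.9 − 14) = 382.5/10.9 = 35.092 mL/cmH2O.
τ = R × C = 12.4 × 0.03509 L/cmH2O = 0.4351 s.
Fraction remaining = e^(−Te/τ) = e^(−0.64/0.4351) = 0.2297.
Trapped volume = 382.5 × 0.2297 = 87.86 mL.

88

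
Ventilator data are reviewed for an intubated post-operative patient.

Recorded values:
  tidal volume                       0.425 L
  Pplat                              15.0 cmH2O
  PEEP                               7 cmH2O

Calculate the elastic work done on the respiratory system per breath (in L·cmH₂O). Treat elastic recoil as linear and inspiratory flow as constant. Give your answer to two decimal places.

1.70

Elastic work ≈ ½ × (Pplat − PEEP) × Vt = 0.5 × (15.0 − 7) × 0.425 L = 0.5 × 8.0 × 0.425 = 1.7 L·cmH2O.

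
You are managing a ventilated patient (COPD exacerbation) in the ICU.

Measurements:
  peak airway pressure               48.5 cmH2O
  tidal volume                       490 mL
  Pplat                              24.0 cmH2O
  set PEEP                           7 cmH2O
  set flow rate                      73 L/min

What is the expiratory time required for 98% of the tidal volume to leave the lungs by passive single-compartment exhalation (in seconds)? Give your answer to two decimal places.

2.27

Flow: 73 L/min ÷ 60 = 1.2167 L/s.
R = (PIP − Pplat)/V̇ = (48.5 − 24.0) / 1.2167 = 24.5/1.2167 = 20.136 cmH2O·s/L.
C = Vt/(Pplat − PEEP) = 490.0 / (24.0 − 7) = 490.0/17.0 = 28.824 mL/cmH2O.
τ = R × C = 20.136 × 0.02882 L/cmH2O = 0.5803 s.
t = −τ·ln(1 − 0.98) = −0.5803·ln(0.02) = 2.27 s.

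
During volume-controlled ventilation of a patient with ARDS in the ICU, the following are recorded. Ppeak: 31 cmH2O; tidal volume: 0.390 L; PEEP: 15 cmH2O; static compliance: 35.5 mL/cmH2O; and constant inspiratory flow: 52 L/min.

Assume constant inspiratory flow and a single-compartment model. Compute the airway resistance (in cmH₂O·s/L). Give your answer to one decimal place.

5.8

Flow: 52 L/min ÷ 60 = 0.8667 L/s.
Equation of motion (constant flow): PIP = Vt/C + R·V̇ + PEEP.
R·V̇ = PIP − Vt/C − PEEP = 31 − 390/35.5 − 15 = 31 − 10.986 − 15 = 5.014 cmH2O.
R = 5.014 / 0.8667 = 5.785 cmH2O·s/L.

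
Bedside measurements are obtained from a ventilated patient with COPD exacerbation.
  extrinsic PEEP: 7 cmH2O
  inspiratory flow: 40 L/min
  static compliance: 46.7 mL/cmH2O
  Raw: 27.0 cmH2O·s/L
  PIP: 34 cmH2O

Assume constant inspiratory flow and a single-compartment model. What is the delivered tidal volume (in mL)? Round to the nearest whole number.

Flow: 40 L/min ÷ 60 = 0.6667 L/s.
Equation of motion (constant flow): PIP = Vt/C + R·V̇ + PEEP.
Vt/C = PIP − R·V̇ − PEEP = 34 − 18.001 − 7 = 8.999 cmH2O.
Vt = C × 8.999 = 46.7 × 8.999 = 420.25 mL.

420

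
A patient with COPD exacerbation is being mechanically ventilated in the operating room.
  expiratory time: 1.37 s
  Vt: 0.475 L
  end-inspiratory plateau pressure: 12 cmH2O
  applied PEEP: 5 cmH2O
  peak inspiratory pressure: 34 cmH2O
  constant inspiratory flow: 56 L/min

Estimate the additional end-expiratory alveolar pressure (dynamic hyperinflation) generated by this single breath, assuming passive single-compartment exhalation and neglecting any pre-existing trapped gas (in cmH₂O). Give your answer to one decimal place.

Flow: 56 L/min ÷ 60 = 0.9333 L/s.
R = (PIP − Pplat)/V̇ = (34 − 12) / 0.9333 = 22.0/0.9333 = 23.572 cmH2O·s/L.
C = Vt/(Pplat − PEEP) = 475.0 / (12 − 5) = 475.0/7.0 = 67.857 mL/cmH2O.
τ = R × C = 23.572 × 0.06786 L/cmH2O = 1.6 s.
Fraction remaining = e^(−Te/τ) = e^(−1.37/1.6) = 0.4248; trapped volume = 475.0 × 0.4248 = 201.78 mL.
Additional alveolar pressure from trapping ≈ V_trapped / C = 201.78 / 67.857 = 2.974 cmH2O.

3.0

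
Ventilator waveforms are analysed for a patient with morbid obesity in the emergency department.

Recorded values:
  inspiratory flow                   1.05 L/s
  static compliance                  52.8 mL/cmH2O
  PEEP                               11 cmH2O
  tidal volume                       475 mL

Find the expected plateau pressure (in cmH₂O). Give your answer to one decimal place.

Pplat = PEEP + Vt / Cstat = 11 + 475 / 52.8 = 11 + 8.996 = 19.996 cmH2O.

20.0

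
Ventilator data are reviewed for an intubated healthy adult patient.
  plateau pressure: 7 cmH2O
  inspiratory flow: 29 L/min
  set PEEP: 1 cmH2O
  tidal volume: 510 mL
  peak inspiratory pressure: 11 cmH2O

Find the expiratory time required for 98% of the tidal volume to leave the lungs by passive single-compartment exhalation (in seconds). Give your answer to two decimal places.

2.75

Flow: 29 L/min ÷ 60 = 0.4833 L/s.
R = (PIP − Pplat)/V̇ = (11 − 7) / 0.4833 = 4.0/0.4833 = 8.276 cmH2O·s/L.
C = Vt/(Pplat − PEEP) = 510.0 / (7 − 1) = 510.0/6.0 = 85.0 mL/cmH2O.
τ = R × C = 8.276 × 0.085 L/cmH2O = 0.7035 s.
t = −τ·ln(1 − 0.98) = −0.7035·ln(0.02) = 2.752 s.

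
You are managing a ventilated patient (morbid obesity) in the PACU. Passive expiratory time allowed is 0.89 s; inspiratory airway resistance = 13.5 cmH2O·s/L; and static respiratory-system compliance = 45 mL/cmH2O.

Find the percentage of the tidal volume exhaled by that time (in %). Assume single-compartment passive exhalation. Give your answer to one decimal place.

76.9

τ = R × C = 13.5 × 45 mL/cmH2O = 13.5 × 0.045 L/cmH2O = 0.6075 s.
Passive exhalation: V(t)/V₀ = e^(−t/τ) = e^(−0.89/0.6075) = 0.2311.
Fraction exhaled = 1 − 0.2311 = 0.7689 → 76.89%.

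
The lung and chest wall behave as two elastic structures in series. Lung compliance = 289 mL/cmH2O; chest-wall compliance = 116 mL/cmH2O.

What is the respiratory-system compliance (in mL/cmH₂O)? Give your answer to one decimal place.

Lung and chest wall are elastances in series: 1/Crs = 1/CL + 1/Ccw.
1/Crs = 1/289 + 1/116 = 0.01208.
Crs = 82.781 mL/cmH2O.

82.8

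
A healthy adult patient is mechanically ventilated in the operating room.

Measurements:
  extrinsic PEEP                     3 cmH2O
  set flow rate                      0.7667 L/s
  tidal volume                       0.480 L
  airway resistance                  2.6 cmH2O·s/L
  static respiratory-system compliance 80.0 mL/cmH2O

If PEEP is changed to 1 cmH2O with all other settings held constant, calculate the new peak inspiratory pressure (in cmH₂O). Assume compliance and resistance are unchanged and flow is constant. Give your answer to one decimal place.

9.0

PIP = Vt/C + R·V̇ + PEEP (constant-flow equation of motion).
Only the baseline term changes: ΔPIP = ΔPEEP = 1 − 3 = -2.0 cmH2O.
Original PIP = 480/80.0 + 2.6×0.7667 + 3 = 10.993 cmH2O; new PIP = 10.993 + (-2.0) = 8.993 cmH2O.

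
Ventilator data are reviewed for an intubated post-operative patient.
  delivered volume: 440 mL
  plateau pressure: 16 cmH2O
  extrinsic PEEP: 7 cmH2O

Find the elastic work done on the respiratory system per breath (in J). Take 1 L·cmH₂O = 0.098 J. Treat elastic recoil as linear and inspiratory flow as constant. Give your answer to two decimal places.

0.19

Elastic work ≈ ½ × (Pplat − PEEP) × Vt = 0.5 × (16 − 7) × 0.440 L = 0.5 × 9.0 × 0.440 = 1.98 L·cmH2O.
× 0.098 J/(L·cmH2O) → 0.194 J.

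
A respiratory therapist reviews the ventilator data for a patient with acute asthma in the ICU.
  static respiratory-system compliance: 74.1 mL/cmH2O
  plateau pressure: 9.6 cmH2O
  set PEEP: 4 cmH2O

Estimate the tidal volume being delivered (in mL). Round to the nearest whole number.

Vt = Cstat × (Pplat − PEEP) = 74.1 × (9.6 − 4) = 74.1 × 5.6 = 414.96 mL.

415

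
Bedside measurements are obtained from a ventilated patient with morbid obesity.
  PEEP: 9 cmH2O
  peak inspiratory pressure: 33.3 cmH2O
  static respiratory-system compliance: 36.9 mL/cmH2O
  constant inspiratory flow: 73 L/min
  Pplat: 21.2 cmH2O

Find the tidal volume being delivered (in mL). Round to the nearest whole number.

450

Vt = Cstat × (Pplat − PEEP) = 36.9 × (21.2 − 9) = 36.9 × 12.2 = 450.18 mL.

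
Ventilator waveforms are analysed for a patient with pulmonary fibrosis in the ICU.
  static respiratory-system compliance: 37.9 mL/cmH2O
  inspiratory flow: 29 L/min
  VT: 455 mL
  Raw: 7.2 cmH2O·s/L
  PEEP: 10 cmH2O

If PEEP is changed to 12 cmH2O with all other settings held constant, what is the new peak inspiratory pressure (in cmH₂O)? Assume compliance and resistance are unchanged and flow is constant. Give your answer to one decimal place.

27.5

Flow: 29 L/min ÷ 60 = 0.4833 L/s.
PIP = Vt/C + R·V̇ + PEEP (constant-flow equation of motion).
Only the baseline term changes: ΔPIP = ΔPEEP = 12 − 10 = 2.0 cmH2O.
Original PIP = 455/37.9 + 7.2×0.4833 + 10 = 25.485 cmH2O; new PIP = 25.485 + (2.0) = 27.485 cmH2O.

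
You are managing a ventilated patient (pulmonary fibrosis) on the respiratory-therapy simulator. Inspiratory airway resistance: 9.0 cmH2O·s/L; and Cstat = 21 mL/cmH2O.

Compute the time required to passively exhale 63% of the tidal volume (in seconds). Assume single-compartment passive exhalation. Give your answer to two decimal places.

0.19

τ = R × C = 9.0 × 21 mL/cmH2O = 9.0 × 0.021 L/cmH2O = 0.189 s.
Exhaled fraction f = 1 − e^(−t/τ) → t = −τ·ln(1 − f) = −0.189·ln(0.37) = 0.1879 s.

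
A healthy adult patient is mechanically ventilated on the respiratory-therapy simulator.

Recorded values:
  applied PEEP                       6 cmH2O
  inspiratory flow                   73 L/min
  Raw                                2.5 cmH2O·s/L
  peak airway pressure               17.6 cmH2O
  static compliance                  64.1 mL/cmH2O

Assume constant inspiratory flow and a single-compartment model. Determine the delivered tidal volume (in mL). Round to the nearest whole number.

Flow: 73 L/min ÷ 60 = 1.2167 L/s.
Equation of motion (constant flow): PIP = Vt/C + R·V̇ + PEEP.
Vt/C = PIP − R·V̇ − PEEP = 17.6 − 3.042 − 6 = 8.558 cmH2O.
Vt = C × 8.558 = 64.1 × 8.558 = 548.57 mL.

549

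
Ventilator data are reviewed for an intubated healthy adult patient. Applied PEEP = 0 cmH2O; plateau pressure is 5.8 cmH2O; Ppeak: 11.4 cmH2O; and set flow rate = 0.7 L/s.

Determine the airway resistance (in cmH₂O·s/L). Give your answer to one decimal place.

8.0

Raw = (PIP − Pplat) / flow = (11.4 − 5.8) / 0.7 = 5.6 / 0.7 = 8.0 cmH2O·s/L.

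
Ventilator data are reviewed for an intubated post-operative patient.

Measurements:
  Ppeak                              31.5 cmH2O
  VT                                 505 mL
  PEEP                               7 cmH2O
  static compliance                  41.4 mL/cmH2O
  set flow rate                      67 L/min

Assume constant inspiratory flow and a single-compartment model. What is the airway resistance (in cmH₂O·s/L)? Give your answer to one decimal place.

Flow: 67 L/min ÷ 60 = 1.1167 L/s.
Equation of motion (constant flow): PIP = Vt/C + R·V̇ + PEEP.
R·V̇ = PIP − Vt/C − PEEP = 31.5 − 505/41.4 − 7 = 31.5 − 12.198 − 7 = 12.302 cmH2O.
R = 12.302 / 1.1167 = 11.016 cmH2O·s/L.

11.0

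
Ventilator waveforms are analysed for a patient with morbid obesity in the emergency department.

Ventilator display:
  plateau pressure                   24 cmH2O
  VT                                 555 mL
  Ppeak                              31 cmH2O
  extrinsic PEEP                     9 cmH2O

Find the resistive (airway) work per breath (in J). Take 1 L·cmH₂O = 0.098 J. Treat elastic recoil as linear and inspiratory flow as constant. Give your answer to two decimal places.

0.38

With constant inspiratory flow the resistive pressure is constant at PIP − Pplat = 31 − 24 = 7.0 cmH2O, so resistive work = 7.0 × 0.555 = 3.885 L·cmH2O.
× 0.098 J/(L·cmH2O) → 0.3807 J.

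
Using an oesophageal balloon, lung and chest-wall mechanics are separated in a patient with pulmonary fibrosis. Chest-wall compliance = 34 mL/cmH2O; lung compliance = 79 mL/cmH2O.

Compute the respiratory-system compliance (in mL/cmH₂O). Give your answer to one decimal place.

23.8

Lung and chest wall are elastances in series: 1/Crs = 1/CL + 1/Ccw.
1/Crs = 1/79 + 1/34 = 0.04207.
Crs = 23.77 mL/cmH2O.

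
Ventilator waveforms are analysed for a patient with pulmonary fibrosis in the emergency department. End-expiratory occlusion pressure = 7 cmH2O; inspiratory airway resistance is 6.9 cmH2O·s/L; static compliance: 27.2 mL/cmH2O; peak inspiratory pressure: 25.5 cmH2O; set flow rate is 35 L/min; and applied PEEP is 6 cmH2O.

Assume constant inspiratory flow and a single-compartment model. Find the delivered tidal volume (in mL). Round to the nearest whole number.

Flow: 35 L/min ÷ 60 = 0.5833 L/s.
Total PEEP = 7 cmH2O (set 6 + intrinsic 1); this is the baseline alveolar pressure.
Equation of motion (constant flow): PIP = Vt/C + R·V̇ + PEEP.
Vt/C = PIP − R·V̇ − PEEP = 25.5 − 4.025 − 7 = 14.475 cmH2O.
Vt = C × 14.475 = 27.2 × 14.475 = 393.72 mL.

394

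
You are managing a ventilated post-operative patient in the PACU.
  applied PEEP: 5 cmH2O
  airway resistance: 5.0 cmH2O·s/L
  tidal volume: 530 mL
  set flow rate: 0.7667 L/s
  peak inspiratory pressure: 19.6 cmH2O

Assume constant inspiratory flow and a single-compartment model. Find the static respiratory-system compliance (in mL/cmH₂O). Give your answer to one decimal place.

Equation of motion (constant flow): PIP = Vt/C + R·V̇ + PEEP.
Vt/C = PIP − R·V̇ − PEEP = 19.6 − 5.0×0.7667 − 5 = 19.6 − 3.834 − 5 = 10.766 cmH2O.
C = Vt / 10.766 = 530 / 10.766 = 49.229 mL/cmH2O.

49.2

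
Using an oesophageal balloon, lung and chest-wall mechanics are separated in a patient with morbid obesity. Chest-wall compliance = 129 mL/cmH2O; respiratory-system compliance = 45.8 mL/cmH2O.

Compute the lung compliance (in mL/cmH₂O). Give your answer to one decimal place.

71.0

1/CL = 1/Crs − 1/Ccw.
1/CL = 1/45.8 − 1/129 = 0.01408.
CL = 71.023 mL/cmH2O.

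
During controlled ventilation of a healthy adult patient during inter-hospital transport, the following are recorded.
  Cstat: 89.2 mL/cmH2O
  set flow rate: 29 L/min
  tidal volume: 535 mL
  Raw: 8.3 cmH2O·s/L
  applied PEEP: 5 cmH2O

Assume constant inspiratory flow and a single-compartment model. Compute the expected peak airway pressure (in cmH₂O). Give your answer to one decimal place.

15.0

Flow: 29 L/min ÷ 60 = 0.4833 L/s.
Equation of motion (constant flow): PIP = Vt/C + R·V̇ + PEEP.
PIP = 535/89.2 + 8.3×0.4833 + 5 = 5.998 + 4.011 + 5 = 15.009 cmH2O.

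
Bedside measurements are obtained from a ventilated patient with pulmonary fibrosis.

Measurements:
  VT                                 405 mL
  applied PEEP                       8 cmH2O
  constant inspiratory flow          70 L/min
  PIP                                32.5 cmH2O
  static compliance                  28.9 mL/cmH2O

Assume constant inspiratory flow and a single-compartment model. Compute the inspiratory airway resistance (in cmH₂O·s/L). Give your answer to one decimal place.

Flow: 70 L/min ÷ 60 = 1.1667 L/s.
Equation of motion (constant flow): PIP = Vt/C + R·V̇ + PEEP.
R·V̇ = PIP − Vt/C − PEEP = 32.5 − 405/28.9 − 8 = 32.5 − 14.014 − 8 = 10.486 cmH2O.
R = 10.486 / 1.1667 = 8.988 cmH2O·s/L.

9.0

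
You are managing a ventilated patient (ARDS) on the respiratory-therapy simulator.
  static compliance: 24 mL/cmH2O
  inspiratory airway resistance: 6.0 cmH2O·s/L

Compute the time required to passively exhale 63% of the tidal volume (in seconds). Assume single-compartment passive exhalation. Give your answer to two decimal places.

τ = R × C = 6.0 × 24 mL/cmH2O = 6.0 × 0.024 L/cmH2O = 0.144 s.
Exhaled fraction f = 1 − e^(−t/τ) → t = −τ·ln(1 − f) = −0.144·ln(0.37) = 0.1432 s.

0.14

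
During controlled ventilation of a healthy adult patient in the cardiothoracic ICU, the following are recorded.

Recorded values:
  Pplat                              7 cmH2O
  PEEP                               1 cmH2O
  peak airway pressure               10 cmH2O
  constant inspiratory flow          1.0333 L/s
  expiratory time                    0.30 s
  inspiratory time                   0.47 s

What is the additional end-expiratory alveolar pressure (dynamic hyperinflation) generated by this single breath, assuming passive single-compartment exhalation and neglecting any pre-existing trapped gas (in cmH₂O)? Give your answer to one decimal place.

1.7

Vt = flow × Ti = 1.0333 L/s × 0.47 s × 1000 mL/L = 485.65 mL.
R = (PIP − Pplat)/V̇ = (10 − 7) / 1.0333 = 3.0/1.0333 = 2.903 cmH2O·s/L.
C = Vt/(Pplat − PEEP) = 485.65 / (7 − 1) = 485.65/6.0 = 80.942 mL/cmH2O.
τ = R × C = 2.903 × 0.08094 L/cmH2O = 0.235 s.
Fraction remaining = e^(−Te/τ) = e^(−0.30/0.235) = 0.279; trapped volume = 485.65 × 0.279 = 135.5 mL.
Additional alveolar pressure from trapping ≈ V_trapped / C = 135.5 / 80.942 = 1.674 cmH2O.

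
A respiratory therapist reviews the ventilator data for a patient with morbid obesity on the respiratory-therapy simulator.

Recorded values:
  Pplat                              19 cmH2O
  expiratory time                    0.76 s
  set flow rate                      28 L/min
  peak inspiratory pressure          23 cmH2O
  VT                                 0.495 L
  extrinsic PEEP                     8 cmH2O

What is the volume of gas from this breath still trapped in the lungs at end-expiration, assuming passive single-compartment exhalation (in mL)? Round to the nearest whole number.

Flow: 28 L/min ÷ 60 = 0.4667 L/s.
R = (PIP − Pplat)/V̇ = (23 − 19) / 0.4667 = 4.0/0.4667 = 8.571 cmH2O·s/L.
C = Vt/(Pplat − PEEP) = 495.0 / (19 − 8) = 495.0/11.0 = 45.0 mL/cmH2O.
τ = R × C = 8.571 × 0.045 L/cmH2O = 0.3857 s.
Fraction remaining = e^(−Te/τ) = e^(−0.76/0.3857) = 0.1394.
Trapped volume = 495.0 × 0.1394 = 69.003 mL.

69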